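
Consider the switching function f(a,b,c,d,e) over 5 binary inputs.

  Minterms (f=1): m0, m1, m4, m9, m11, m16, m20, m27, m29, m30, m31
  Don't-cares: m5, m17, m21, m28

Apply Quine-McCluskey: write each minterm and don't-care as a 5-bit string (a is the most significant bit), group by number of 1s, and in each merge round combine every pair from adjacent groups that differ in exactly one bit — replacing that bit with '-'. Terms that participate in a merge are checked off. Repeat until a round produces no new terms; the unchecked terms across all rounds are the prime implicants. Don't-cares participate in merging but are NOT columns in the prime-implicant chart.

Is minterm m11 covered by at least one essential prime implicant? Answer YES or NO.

NO

size-2^0 implicants → 00000(✓)  00001(✓)  00100(✓)  00101(✓)  01001(✓)  01011(✓)  10000(✓)  10001(✓)  10100(✓)  10101(✓)  11011(✓)  11100(✓)  11101(✓)  11110(✓)  11111(✓)
size-2^1 implicants → -0000(✓)  -0001(✓)  -0100(✓)  -0101(✓)  -1011  0-001  00-00(✓)  00-01(✓)  0000-(✓)  0010-(✓)  010-1  1-100(✓)  1-101(✓)  10-00(✓)  10-01(✓)  1000-(✓)  1010-(✓)  11-11  111-0(✓)  111-1(✓)  1110-(✓)  1111-(✓)
size-2^2 implicants → -0-00(✓)  -0-01(✓)  -000-(✓)  -010-(✓)  00-0-(✓)  1-10-  10-0-(✓)  111--
size-2^3 implicants → -0-0-
Unchecked terms (primes): -0-0-, -1011, 0-001, 010-1, 1-10-, 11-11, 111--
Minterm coverage:
  m0 ⊆ -0-0- [E]
  m1 ⊆ -0-0-,0-001
  m4 ⊆ -0-0- [E]
  m9 ⊆ 0-001,010-1
  m11 ⊆ -1011,010-1
  m16 ⊆ -0-0- [E]
  m20 ⊆ -0-0-,1-10-
  m27 ⊆ -1011,11-11
  m29 ⊆ 1-10-,111--
  m30 ⊆ 111-- [E]
  m31 ⊆ 11-11,111--
E = {-0-0-, 111--}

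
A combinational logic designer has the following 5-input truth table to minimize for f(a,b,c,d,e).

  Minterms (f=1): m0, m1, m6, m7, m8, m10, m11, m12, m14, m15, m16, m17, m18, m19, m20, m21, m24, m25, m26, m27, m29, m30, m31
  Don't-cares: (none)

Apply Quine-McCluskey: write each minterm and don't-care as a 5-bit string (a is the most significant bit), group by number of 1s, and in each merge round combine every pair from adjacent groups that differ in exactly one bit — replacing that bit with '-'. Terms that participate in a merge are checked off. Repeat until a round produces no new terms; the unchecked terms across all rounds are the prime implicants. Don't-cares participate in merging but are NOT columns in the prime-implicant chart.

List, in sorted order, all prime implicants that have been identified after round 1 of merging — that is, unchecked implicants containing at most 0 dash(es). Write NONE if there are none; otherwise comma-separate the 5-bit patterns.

[col 0] 00000*, 00001*, 00110*, 00111*, 01000*, 01010*, 01011*, 01100*, 01110*, 01111*, 10000*, 10001*, 10010*, 10011*, 10100*, 10101*, 11000*, 11001*, 11010*, 11011*, 11101*, 11110*, 11111*
[col 1] -0000*, -0001*, -1000*, -1010*, -1011*, -1110*, -1111*, 0-000*, 0-110*, 0-111*, 0000-*, 0011-*, 01-00*, 01-10*, 01-11*, 010-0*, 0101-*, 011-0*, 0111-*, 1-000*, 1-001*, 1-010*, 1-011*, 1-101*, 10-00*, 10-01*, 100-0*, 100-1*, 1000-*, 1001-*, 1010-*, 11-01*, 11-10*, 11-11*, 110-0*, 110-1*, 1100-*, 1101-*, 111-1*, 1111-*
[col 2] --000, -000-, -1-10*, -1-11*, -10-0, -101-*, -111-*, 0-11-, 01--0, 01-1-*, 1--01, 1-0-0*, 1-0-1*, 1-00-*, 1-01-*, 10-0-, 100--*, 11--1, 11-1-*, 110--*
[col 3] -1-1-, 1-0--
Prime implicants: --000, -000-, -1-1-, -10-0, 0-11-, 01--0, 1--01, 1-0--, 10-0-, 11--1

NONE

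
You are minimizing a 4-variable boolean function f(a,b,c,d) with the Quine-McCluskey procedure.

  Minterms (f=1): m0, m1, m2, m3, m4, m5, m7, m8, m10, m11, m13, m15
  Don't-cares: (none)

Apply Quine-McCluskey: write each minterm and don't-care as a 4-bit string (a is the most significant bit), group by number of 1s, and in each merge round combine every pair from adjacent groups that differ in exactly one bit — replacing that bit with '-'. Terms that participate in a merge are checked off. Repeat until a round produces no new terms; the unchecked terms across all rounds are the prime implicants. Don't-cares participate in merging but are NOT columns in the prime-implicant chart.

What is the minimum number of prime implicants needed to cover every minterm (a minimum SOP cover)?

4

size-2^0 implicants → 0000(✓)  0001(✓)  0010(✓)  0011(✓)  0100(✓)  0101(✓)  0111(✓)  1000(✓)  1010(✓)  1011(✓)  1101(✓)  1111(✓)
size-2^1 implicants → -000(✓)  -010(✓)  -011(✓)  -101(✓)  -111(✓)  0-00(✓)  0-01(✓)  0-11(✓)  00-0(✓)  00-1(✓)  000-(✓)  001-(✓)  01-1(✓)  010-(✓)  1-11(✓)  10-0(✓)  101-(✓)  11-1(✓)
size-2^2 implicants → --11  -0-0  -01-  -1-1  0--1  0-0-  00--
Unchecked terms (primes): --11, -0-0, -01-, -1-1, 0--1, 0-0-, 00--
Minterm coverage:
  m0 ⊆ -0-0,0-0-,00--
  m1 ⊆ 0--1,0-0-,00--
  m2 ⊆ -0-0,-01-,00--
  m3 ⊆ --11,-01-,0--1,00--
  m4 ⊆ 0-0- [E]
  m5 ⊆ -1-1,0--1,0-0-
  m7 ⊆ --11,-1-1,0--1
  m8 ⊆ -0-0 [E]
  m10 ⊆ -0-0,-01-
  m11 ⊆ --11,-01-
  m13 ⊆ -1-1 [E]
  m15 ⊆ --11,-1-1
E = {-0-0, -1-1, 0-0-}
Petrick residual → --11
Cover = cd + b'd' + bd + a'c'  |cover|=4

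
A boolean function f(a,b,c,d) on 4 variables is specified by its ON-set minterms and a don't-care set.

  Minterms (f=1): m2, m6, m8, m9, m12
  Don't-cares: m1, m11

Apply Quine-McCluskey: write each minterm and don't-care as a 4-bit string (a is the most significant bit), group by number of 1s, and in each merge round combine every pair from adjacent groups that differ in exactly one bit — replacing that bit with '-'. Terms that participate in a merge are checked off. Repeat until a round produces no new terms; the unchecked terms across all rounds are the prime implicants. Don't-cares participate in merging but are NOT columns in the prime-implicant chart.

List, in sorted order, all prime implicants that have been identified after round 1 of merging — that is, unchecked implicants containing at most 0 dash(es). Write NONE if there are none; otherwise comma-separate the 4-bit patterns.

[col 0] 0001*, 0010*, 0110*, 1000*, 1001*, 1011*, 1100*
[col 1] -001, 0-10, 1-00, 10-1, 100-
Prime implicants: -001, 0-10, 1-00, 10-1, 100-

NONE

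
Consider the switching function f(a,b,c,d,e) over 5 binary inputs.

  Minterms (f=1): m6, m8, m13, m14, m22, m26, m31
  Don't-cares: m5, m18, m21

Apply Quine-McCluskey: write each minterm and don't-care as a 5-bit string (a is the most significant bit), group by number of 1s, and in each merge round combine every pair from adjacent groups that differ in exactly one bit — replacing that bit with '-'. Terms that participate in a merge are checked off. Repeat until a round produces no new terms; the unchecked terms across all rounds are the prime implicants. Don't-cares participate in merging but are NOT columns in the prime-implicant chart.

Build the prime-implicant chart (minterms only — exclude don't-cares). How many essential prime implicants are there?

5

size-2^0 implicants → 00101(✓)  00110(✓)  01000  01101(✓)  01110(✓)  10010(✓)  10101(✓)  10110(✓)  11010(✓)  11111
size-2^1 implicants → -0101  -0110  0-101  0-110  1-010  10-10
Unchecked terms (primes): -0101, -0110, 0-101, 0-110, 01000, 1-010, 10-10, 11111
Minterm coverage:
  m6 ⊆ -0110,0-110
  m8 ⊆ 01000 [E]
  m13 ⊆ 0-101 [E]
  m14 ⊆ 0-110 [E]
  m22 ⊆ -0110,10-10
  m26 ⊆ 1-010 [E]
  m31 ⊆ 11111 [E]
E = {0-101, 0-110, 01000, 1-010, 11111}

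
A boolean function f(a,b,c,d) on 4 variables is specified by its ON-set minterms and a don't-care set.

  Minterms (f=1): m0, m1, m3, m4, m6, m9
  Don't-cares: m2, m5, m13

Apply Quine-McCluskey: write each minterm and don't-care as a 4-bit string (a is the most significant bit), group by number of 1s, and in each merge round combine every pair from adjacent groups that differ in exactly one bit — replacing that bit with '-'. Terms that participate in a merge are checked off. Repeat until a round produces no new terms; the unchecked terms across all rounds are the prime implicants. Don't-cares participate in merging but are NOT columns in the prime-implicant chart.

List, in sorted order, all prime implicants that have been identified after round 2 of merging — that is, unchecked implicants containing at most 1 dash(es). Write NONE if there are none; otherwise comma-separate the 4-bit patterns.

NONE

size-2^0 implicants → 0000(✓)  0001(✓)  0010(✓)  0011(✓)  0100(✓)  0101(✓)  0110(✓)  1001(✓)  1101(✓)
size-2^1 implicants → -001(✓)  -101(✓)  0-00(✓)  0-01(✓)  0-10(✓)  00-0(✓)  00-1(✓)  000-(✓)  001-(✓)  01-0(✓)  010-(✓)  1-01(✓)
size-2^2 implicants → --01  0--0  0-0-  00--
Unchecked terms (primes): --01, 0--0, 0-0-, 00--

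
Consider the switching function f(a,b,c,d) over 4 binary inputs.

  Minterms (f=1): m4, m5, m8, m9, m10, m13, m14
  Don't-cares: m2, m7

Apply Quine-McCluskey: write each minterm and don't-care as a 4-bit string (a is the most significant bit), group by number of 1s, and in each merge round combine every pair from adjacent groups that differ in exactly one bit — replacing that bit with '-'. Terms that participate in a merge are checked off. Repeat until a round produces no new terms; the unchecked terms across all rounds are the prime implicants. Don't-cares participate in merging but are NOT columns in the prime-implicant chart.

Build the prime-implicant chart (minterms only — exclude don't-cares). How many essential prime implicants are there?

2

[col 0] 0010*, 0100*, 0101*, 0111*, 1000*, 1001*, 1010*, 1101*, 1110*
[col 1] -010, -101, 01-1, 010-, 1-01, 1-10, 10-0, 100-
Prime implicants: -010, -101, 01-1, 010-, 1-01, 1-10, 10-0, 100-
PI chart (minterm → PIs covering it):
  4 | 010-  (sole → essential)
  5 | -101,01-1,010-
  8 | 10-0,100-
  9 | 1-01,100-
  10 | -010,1-10,10-0
  13 | -101,1-01
  14 | 1-10  (sole → essential)
Essential prime implicants: 010-, 1-10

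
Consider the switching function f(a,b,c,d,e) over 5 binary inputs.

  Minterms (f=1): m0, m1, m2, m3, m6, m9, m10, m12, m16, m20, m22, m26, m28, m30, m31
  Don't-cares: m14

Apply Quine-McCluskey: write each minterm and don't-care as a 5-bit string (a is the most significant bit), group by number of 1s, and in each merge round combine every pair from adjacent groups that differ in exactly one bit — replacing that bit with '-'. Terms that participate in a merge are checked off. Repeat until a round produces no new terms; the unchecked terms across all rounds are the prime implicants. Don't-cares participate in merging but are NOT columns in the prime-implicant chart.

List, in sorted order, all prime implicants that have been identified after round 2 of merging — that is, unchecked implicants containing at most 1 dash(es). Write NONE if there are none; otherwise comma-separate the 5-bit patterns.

[col 0] 00000*, 00001*, 00010*, 00011*, 00110*, 01001*, 01010*, 01100*, 01110*, 10000*, 10100*, 10110*, 11010*, 11100*, 11110*, 11111*
[col 1] -0000, -0110*, -1010*, -1100*, -1110*, 0-001, 0-010*, 0-110*, 00-10*, 000-0*, 000-1*, 0000-*, 0001-*, 01-10*, 011-0*, 1-100*, 1-110*, 10-00, 101-0*, 11-10*, 111-0*, 1111-
[col 2] --110, -1-10, -11-0, 0--10, 000--, 1-1-0
Prime implicants: --110, -0000, -1-10, -11-0, 0--10, 0-001, 000--, 1-1-0, 10-00, 1111-

-0000, 0-001, 10-00, 1111-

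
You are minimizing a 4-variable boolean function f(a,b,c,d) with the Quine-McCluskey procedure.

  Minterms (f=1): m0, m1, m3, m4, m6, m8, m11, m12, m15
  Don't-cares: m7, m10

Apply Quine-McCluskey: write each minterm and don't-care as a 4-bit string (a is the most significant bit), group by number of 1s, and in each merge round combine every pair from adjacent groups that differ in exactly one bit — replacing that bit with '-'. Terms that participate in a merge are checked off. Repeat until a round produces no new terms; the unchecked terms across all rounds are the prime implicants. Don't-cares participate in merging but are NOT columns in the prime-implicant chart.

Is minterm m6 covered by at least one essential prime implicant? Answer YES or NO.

NO

size-2^0 implicants → 0000(✓)  0001(✓)  0011(✓)  0100(✓)  0110(✓)  0111(✓)  1000(✓)  1010(✓)  1011(✓)  1100(✓)  1111(✓)
size-2^1 implicants → -000(✓)  -011(✓)  -100(✓)  -111(✓)  0-00(✓)  0-11(✓)  00-1  000-  01-0  011-  1-00(✓)  1-11(✓)  10-0  101-
size-2^2 implicants → --00  --11
Unchecked terms (primes): --00, --11, 00-1, 000-, 01-0, 011-, 10-0, 101-
Minterm coverage:
  m0 ⊆ --00,000-
  m1 ⊆ 00-1,000-
  m3 ⊆ --11,00-1
  m4 ⊆ --00,01-0
  m6 ⊆ 01-0,011-
  m8 ⊆ --00,10-0
  m11 ⊆ --11,101-
  m12 ⊆ --00 [E]
  m15 ⊆ --11 [E]
E = {--00, --11}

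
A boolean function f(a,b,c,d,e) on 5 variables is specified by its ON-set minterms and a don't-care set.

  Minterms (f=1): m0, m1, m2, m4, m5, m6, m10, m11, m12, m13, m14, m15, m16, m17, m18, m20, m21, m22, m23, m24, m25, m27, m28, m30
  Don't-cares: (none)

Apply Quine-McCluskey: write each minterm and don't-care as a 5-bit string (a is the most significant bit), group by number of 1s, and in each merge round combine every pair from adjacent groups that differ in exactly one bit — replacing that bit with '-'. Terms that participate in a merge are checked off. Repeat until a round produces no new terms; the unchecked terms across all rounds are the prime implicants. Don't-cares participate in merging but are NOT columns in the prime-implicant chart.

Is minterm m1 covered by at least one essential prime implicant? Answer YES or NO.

YES

Round 0: 00000✓ 00001✓ 00010✓ 00100✓ 00101✓ 00110✓ 01010✓ 01011✓ 01100✓ 01101✓ 01110✓ 01111✓ 10000✓ 10001✓ 10010✓ 10100✓ 10101✓ 10110✓ 10111✓ 11000✓ 11001✓ 11011✓ 11100✓ 11110✓
Round 1: -0000✓ -0001✓ -0010✓ -0100✓ -0101✓ -0110✓ -1011 -1100✓ -1110✓ 0-010✓ 0-100✓ 0-101✓ 0-110✓ 00-00✓ 00-01✓ 00-10✓ 000-0✓ 0000-✓ 001-0✓ 0010-✓ 01-10✓ 01-11✓ 0101-✓ 011-0✓ 011-1✓ 0110-✓ 0111-✓ 1-000✓ 1-001✓ 1-100✓ 1-110✓ 10-00✓ 10-01✓ 10-10✓ 100-0✓ 1000-✓ 101-0✓ 101-1✓ 1010-✓ 1011-✓ 11-00✓ 110-1 1100-✓ 111-0✓
Round 2: --100✓ --110✓ -0-00✓ -0-01✓ -0-10✓ -00-0✓ -000-✓ -01-0✓ -010-✓ -11-0✓ 0--10 0-1-0✓ 0-10- 00--0✓ 00-0-✓ 01-1- 011-- 1--00 1-00- 1-1-0✓ 10--0✓ 10-0-✓ 101--
Round 3: --1-0 -0--0 -0-0-
PIs = {--1-0, -0--0, -0-0-, -1011, 0--10, 0-10-, 01-1-, 011--, 1--00, 1-00-, 101--, 110-1}
Coverage chart:
  m0: -0--0,-0-0-
  m1: -0-0- ←essential
  m2: -0--0,0--10
  m4: --1-0,-0--0,-0-0-,0-10-
  m5: -0-0-,0-10-
  m6: --1-0,-0--0,0--10
  m10: 0--10,01-1-
  m11: -1011,01-1-
  m12: --1-0,0-10-,011--
  m13: 0-10-,011--
  m14: --1-0,0--10,01-1-,011--
  m15: 01-1-,011--
  m16: -0--0,-0-0-,1--00,1-00-
  m17: -0-0-,1-00-
  m18: -0--0 ←essential
  m20: --1-0,-0--0,-0-0-,1--00,101--
  m21: -0-0-,101--
  m22: --1-0,-0--0,101--
  m23: 101-- ←essential
  m24: 1--00,1-00-
  m25: 1-00-,110-1
  m27: -1011,110-1
  m28: --1-0,1--00
  m30: --1-0 ←essential
Essential: --1-0, -0--0, -0-0-, 101--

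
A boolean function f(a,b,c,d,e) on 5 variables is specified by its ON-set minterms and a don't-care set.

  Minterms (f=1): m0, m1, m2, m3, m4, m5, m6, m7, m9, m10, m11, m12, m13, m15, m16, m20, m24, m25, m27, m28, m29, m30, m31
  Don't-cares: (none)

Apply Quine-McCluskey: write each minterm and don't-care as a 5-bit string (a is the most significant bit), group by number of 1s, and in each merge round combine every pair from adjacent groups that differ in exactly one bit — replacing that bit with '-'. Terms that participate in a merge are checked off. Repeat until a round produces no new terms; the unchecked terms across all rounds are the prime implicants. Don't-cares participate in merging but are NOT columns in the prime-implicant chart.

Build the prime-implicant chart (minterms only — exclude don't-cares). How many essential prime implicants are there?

4

[col 0] 00000*, 00001*, 00010*, 00011*, 00100*, 00101*, 00110*, 00111*, 01001*, 01010*, 01011*, 01100*, 01101*, 01111*, 10000*, 10100*, 11000*, 11001*, 11011*, 11100*, 11101*, 11110*, 11111*
[col 1] -0000*, -0100*, -1001*, -1011*, -1100*, -1101*, -1111*, 0-001*, 0-010*, 0-011*, 0-100*, 0-101*, 0-111*, 00-00*, 00-01*, 00-10*, 00-11*, 000-0*, 000-1*, 0000-*, 0001-*, 001-0*, 001-1*, 0010-*, 0011-*, 01-01*, 01-11*, 010-1*, 0101-*, 011-1*, 0110-*, 1-000*, 1-100*, 10-00*, 11-00*, 11-01*, 11-11*, 110-1*, 1100-*, 111-0*, 111-1*, 1110-*, 1111-*
[col 2] --100, -0-00, -1-01*, -1-11*, -10-1*, -11-1*, -110-, 0--01*, 0--11*, 0-0-1*, 0-01-, 0-1-1*, 0-10-, 00--0*, 00--1*, 00-0-*, 00-1-*, 000--*, 001--*, 01--1*, 1--00, 11--1*, 11-0-, 111--
[col 3] -1--1, 0---1, 00---
Prime implicants: --100, -0-00, -1--1, -110-, 0---1, 0-01-, 0-10-, 00---, 1--00, 11-0-, 111--
PI chart (minterm → PIs covering it):
  0 | -0-00,00---
  1 | 0---1,00---
  2 | 0-01-,00---
  3 | 0---1,0-01-,00---
  4 | --100,-0-00,0-10-,00---
  5 | 0---1,0-10-,00---
  6 | 00---  (sole → essential)
  7 | 0---1,00---
  9 | -1--1,0---1
  10 | 0-01-  (sole → essential)
  11 | -1--1,0---1,0-01-
  12 | --100,-110-,0-10-
  13 | -1--1,-110-,0---1,0-10-
  15 | -1--1,0---1
  16 | -0-00,1--00
  20 | --100,-0-00,1--00
  24 | 1--00,11-0-
  25 | -1--1,11-0-
  27 | -1--1  (sole → essential)
  28 | --100,-110-,1--00,11-0-,111--
  29 | -1--1,-110-,11-0-,111--
  30 | 111--  (sole → essential)
  31 | -1--1,111--
Essential prime implicants: -1--1, 0-01-, 00---, 111--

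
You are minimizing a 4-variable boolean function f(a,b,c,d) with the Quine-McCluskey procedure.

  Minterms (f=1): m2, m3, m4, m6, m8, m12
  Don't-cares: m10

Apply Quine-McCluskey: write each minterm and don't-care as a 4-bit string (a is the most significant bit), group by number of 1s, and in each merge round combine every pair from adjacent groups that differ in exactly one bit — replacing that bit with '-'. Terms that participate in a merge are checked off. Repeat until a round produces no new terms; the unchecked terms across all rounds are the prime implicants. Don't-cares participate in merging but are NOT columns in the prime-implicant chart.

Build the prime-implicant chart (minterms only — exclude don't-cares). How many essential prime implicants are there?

1

Round 0: 0010✓ 0011✓ 0100✓ 0110✓ 1000✓ 1010✓ 1100✓
Round 1: -010 -100 0-10 001- 01-0 1-00 10-0
PIs = {-010, -100, 0-10, 001-, 01-0, 1-00, 10-0}
Coverage chart:
  m2: -010,0-10,001-
  m3: 001- ←essential
  m4: -100,01-0
  m6: 0-10,01-0
  m8: 1-00,10-0
  m12: -100,1-00
Essential: 001-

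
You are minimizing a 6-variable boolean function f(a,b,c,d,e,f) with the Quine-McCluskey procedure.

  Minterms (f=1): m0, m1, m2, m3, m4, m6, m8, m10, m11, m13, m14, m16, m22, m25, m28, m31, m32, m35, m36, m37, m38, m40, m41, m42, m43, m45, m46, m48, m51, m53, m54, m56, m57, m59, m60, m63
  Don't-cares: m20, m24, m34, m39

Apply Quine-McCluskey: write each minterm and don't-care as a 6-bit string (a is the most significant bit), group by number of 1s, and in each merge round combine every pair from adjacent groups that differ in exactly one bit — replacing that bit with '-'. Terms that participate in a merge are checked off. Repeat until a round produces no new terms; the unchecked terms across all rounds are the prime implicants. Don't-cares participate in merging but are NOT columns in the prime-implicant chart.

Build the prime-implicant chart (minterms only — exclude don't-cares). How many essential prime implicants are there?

11

size-2^0 implicants → 000000(✓)  000001(✓)  000010(✓)  000011(✓)  000100(✓)  000110(✓)  001000(✓)  001010(✓)  001011(✓)  001101(✓)  001110(✓)  010000(✓)  010100(✓)  010110(✓)  011000(✓)  011001(✓)  011100(✓)  011111(✓)  100000(✓)  100010(✓)  100011(✓)  100100(✓)  100101(✓)  100110(✓)  100111(✓)  101000(✓)  101001(✓)  101010(✓)  101011(✓)  101101(✓)  101110(✓)  110000(✓)  110011(✓)  110101(✓)  110110(✓)  111000(✓)  111001(✓)  111011(✓)  111100(✓)  111111(✓)
size-2^1 implicants → -00000(✓)  -00010(✓)  -00011(✓)  -00100(✓)  -00110(✓)  -01000(✓)  -01010(✓)  -01011(✓)  -01101  -01110(✓)  -10000(✓)  -10110(✓)  -11000(✓)  -11001(✓)  -11100(✓)  -11111  0-0000(✓)  0-0100(✓)  0-0110(✓)  0-1000(✓)  00-000(✓)  00-010(✓)  00-011(✓)  00-110(✓)  000-00(✓)  000-10(✓)  0000-0(✓)  0000-1(✓)  00000-(✓)  00001-(✓)  0001-0(✓)  001-10(✓)  0010-0(✓)  00101-(✓)  01-000(✓)  01-100(✓)  010-00(✓)  0101-0(✓)  011-00(✓)  01100-(✓)  1-0000(✓)  1-0011(✓)  1-0101  1-0110(✓)  1-1000(✓)  1-1001(✓)  1-1011(✓)  10-000(✓)  10-010(✓)  10-011(✓)  10-101  10-110(✓)  100-00(✓)  100-10(✓)  100-11(✓)  1000-0(✓)  10001-(✓)  1001-0(✓)  1001-1(✓)  10010-(✓)  10011-(✓)  101-01  101-10(✓)  1010-0(✓)  1010-1(✓)  10100-(✓)  10101-(✓)  11-000(✓)  11-011(✓)  111-00(✓)  111-11  1110-1(✓)  11100-(✓)
size-2^2 implicants → --0000(✓)  --0110  --1000(✓)  -0-000(✓)  -0-010(✓)  -0-011(✓)  -0-110(✓)  -00-00(✓)  -00-10(✓)  -000-0(✓)  -0001-(✓)  -001-0(✓)  -01-10(✓)  -010-0(✓)  -0101-(✓)  -1-000(✓)  -11-00  -1100-  0--000(✓)  0-0-00  0-01-0  00--10(✓)  00-0-0(✓)  00-01-(✓)  000--0(✓)  0000--  01--00  1--000(✓)  1--011  1-10-1  1-100-  10--10(✓)  10-0-0(✓)  10-01-(✓)  100--0(✓)  100-1-  1001--  1010--
size-2^3 implicants → ---000  -0--10  -0-0-0  -0-01-  -00--0
Unchecked terms (primes): ---000, --0110, -0--10, -0-0-0, -0-01-, -00--0, -01101, -11-00, -1100-, -11111, 0-0-00, 0-01-0, 0000--, 01--00, 1--011, 1-0101, 1-10-1, 1-100-, 10-101, 100-1-, 1001--, 101-01, 1010--, 111-11
Minterm coverage:
  m0 ⊆ ---000,-0-0-0,-00--0,0-0-00,0000--
  m1 ⊆ 0000-- [E]
  m2 ⊆ -0--10,-0-0-0,-0-01-,-00--0,0000--
  m3 ⊆ -0-01-,0000--
  m4 ⊆ -00--0,0-0-00,0-01-0
  m6 ⊆ --0110,-0--10,-00--0,0-01-0
  m8 ⊆ ---000,-0-0-0
  m10 ⊆ -0--10,-0-0-0,-0-01-
  m11 ⊆ -0-01- [E]
  m13 ⊆ -01101 [E]
  m14 ⊆ -0--10 [E]
  m16 ⊆ ---000,0-0-00,01--00
  m22 ⊆ --0110,0-01-0
  m25 ⊆ -1100- [E]
  m28 ⊆ -11-00,01--00
  m31 ⊆ -11111 [E]
  m32 ⊆ ---000,-0-0-0,-00--0
  m35 ⊆ -0-01-,1--011,100-1-
  m36 ⊆ -00--0,1001--
  m37 ⊆ 1-0101,10-101,1001--
  m38 ⊆ --0110,-0--10,-00--0,100-1-,1001--
  m40 ⊆ ---000,-0-0-0,1-100-,1010--
  m41 ⊆ 1-10-1,1-100-,101-01,1010--
  m42 ⊆ -0--10,-0-0-0,-0-01-,1010--
  m43 ⊆ -0-01-,1--011,1-10-1,1010--
  m45 ⊆ -01101,10-101,101-01
  m46 ⊆ -0--10 [E]
  m48 ⊆ ---000 [E]
  m51 ⊆ 1--011 [E]
  m53 ⊆ 1-0101 [E]
  m54 ⊆ --0110 [E]
  m56 ⊆ ---000,-11-00,-1100-,1-100-
  m57 ⊆ -1100-,1-10-1,1-100-
  m59 ⊆ 1--011,1-10-1,111-11
  m60 ⊆ -11-00 [E]
  m63 ⊆ -11111,111-11
E = {---000, --0110, -0--10, -0-01-, -01101, -11-00, -1100-, -11111, 0000--, 1--011, 1-0101}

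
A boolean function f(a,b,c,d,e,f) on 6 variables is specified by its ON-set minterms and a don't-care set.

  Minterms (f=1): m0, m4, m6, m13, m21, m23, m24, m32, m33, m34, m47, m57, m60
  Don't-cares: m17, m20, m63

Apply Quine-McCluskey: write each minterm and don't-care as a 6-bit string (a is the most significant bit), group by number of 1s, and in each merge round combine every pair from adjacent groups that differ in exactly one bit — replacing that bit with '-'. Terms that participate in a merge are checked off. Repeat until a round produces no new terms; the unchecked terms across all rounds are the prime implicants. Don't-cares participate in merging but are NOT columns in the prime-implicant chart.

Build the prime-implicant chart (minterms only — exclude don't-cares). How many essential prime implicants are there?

Round 0: 000000✓ 000100✓ 000110✓ 001101 010001✓ 010100✓ 010101✓ 010111✓ 011000 100000✓ 100001✓ 100010✓ 101111✓ 111001 111100 111111✓
Round 1: -00000 0-0100 000-00 0001-0 010-01 0101-1 01010- 1-1111 1000-0 10000-
PIs = {-00000, 0-0100, 000-00, 0001-0, 001101, 010-01, 0101-1, 01010-, 011000, 1-1111, 1000-0, 10000-, 111001, 111100}
Coverage chart:
  m0: -00000,000-00
  m4: 0-0100,000-00,0001-0
  m6: 0001-0 ←essential
  m13: 001101 ←essential
  m21: 010-01,0101-1,01010-
  m23: 0101-1 ←essential
  m24: 011000 ←essential
  m32: -00000,1000-0,10000-
  m33: 10000- ←essential
  m34: 1000-0 ←essential
  m47: 1-1111 ←essential
  m57: 111001 ←essential
  m60: 111100 ←essential
Essential: 0001-0, 001101, 0101-1, 011000, 1-1111, 1000-0, 10000-, 111001, 111100

9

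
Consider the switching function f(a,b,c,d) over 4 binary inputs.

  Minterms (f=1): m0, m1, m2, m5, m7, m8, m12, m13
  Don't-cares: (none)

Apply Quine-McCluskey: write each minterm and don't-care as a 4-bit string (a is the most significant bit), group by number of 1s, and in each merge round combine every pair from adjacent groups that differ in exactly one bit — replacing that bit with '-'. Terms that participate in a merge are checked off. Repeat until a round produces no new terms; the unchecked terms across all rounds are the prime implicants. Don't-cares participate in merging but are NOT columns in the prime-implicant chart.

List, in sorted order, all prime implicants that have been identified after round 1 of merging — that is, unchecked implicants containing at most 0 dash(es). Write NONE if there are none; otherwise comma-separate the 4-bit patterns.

Round 0: 0000✓ 0001✓ 0010✓ 0101✓ 0111✓ 1000✓ 1100✓ 1101✓
Round 1: -000 -101 0-01 00-0 000- 01-1 1-00 110-
PIs = {-000, -101, 0-01, 00-0, 000-, 01-1, 1-00, 110-}

NONE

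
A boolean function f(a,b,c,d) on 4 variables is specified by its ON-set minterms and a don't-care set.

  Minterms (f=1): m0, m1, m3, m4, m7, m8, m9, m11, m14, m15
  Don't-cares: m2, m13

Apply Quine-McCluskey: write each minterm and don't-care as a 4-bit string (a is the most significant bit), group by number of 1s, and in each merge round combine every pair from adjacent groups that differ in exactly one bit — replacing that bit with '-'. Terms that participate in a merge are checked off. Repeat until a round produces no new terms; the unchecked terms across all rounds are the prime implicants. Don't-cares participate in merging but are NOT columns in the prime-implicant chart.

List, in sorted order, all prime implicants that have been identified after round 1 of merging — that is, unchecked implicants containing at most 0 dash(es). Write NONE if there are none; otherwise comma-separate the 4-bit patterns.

NONE

[col 0] 0000*, 0001*, 0010*, 0011*, 0100*, 0111*, 1000*, 1001*, 1011*, 1101*, 1110*, 1111*
[col 1] -000*, -001*, -011*, -111*, 0-00, 0-11*, 00-0*, 00-1*, 000-*, 001-*, 1-01*, 1-11*, 10-1*, 100-*, 11-1*, 111-
[col 2] --11, -0-1, -00-, 00--, 1--1
Prime implicants: --11, -0-1, -00-, 0-00, 00--, 1--1, 111-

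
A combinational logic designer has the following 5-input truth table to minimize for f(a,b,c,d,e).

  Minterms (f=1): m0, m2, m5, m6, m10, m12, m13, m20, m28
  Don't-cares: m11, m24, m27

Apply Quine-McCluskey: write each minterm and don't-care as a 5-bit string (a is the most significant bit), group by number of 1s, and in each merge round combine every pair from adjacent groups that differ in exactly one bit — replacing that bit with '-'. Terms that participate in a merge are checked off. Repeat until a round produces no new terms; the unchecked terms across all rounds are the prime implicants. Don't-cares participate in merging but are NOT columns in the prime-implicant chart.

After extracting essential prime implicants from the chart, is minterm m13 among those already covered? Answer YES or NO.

[col 0] 00000*, 00010*, 00101*, 00110*, 01010*, 01011*, 01100*, 01101*, 10100*, 11000*, 11011*, 11100*
[col 1] -1011, -1100, 0-010, 0-101, 00-10, 000-0, 0101-, 0110-, 1-100, 11-00
Prime implicants: -1011, -1100, 0-010, 0-101, 00-10, 000-0, 0101-, 0110-, 1-100, 11-00
PI chart (minterm → PIs covering it):
  0 | 000-0  (sole → essential)
  2 | 0-010,00-10,000-0
  5 | 0-101  (sole → essential)
  6 | 00-10  (sole → essential)
  10 | 0-010,0101-
  12 | -1100,0110-
  13 | 0-101,0110-
  20 | 1-100  (sole → essential)
  28 | -1100,1-100,11-00
Essential prime implicants: 0-101, 00-10, 000-0, 1-100

YES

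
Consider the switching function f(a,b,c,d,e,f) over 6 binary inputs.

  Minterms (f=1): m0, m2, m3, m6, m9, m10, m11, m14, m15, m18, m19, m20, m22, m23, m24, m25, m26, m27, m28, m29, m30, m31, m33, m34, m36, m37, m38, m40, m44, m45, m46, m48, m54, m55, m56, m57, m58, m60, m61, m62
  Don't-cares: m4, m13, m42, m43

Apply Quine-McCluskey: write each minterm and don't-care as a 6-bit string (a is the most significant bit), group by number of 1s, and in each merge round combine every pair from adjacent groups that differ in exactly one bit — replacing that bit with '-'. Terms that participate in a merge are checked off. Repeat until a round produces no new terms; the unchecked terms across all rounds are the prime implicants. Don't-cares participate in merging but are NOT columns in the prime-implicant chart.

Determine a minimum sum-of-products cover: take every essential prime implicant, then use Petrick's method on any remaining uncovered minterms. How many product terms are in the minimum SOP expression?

11

size-2^0 implicants → 000000(✓)  000010(✓)  000011(✓)  000100(✓)  000110(✓)  001001(✓)  001010(✓)  001011(✓)  001101(✓)  001110(✓)  001111(✓)  010010(✓)  010011(✓)  010100(✓)  010110(✓)  010111(✓)  011000(✓)  011001(✓)  011010(✓)  011011(✓)  011100(✓)  011101(✓)  011110(✓)  011111(✓)  100001(✓)  100010(✓)  100100(✓)  100101(✓)  100110(✓)  101000(✓)  101010(✓)  101011(✓)  101100(✓)  101101(✓)  101110(✓)  110000(✓)  110110(✓)  110111(✓)  111000(✓)  111001(✓)  111010(✓)  111100(✓)  111101(✓)  111110(✓)
size-2^1 implicants → -00010(✓)  -00100(✓)  -00110(✓)  -01010(✓)  -01011(✓)  -01101(✓)  -01110(✓)  -10110(✓)  -10111(✓)  -11000(✓)  -11001(✓)  -11010(✓)  -11100(✓)  -11101(✓)  -11110(✓)  0-0010(✓)  0-0011(✓)  0-0100(✓)  0-0110(✓)  0-1001(✓)  0-1010(✓)  0-1011(✓)  0-1101(✓)  0-1110(✓)  0-1111(✓)  00-010(✓)  00-011(✓)  00-110(✓)  000-00(✓)  000-10(✓)  0000-0(✓)  00001-(✓)  0001-0(✓)  001-01(✓)  001-10(✓)  001-11(✓)  0010-1(✓)  00101-(✓)  0011-1(✓)  00111-(✓)  01-010(✓)  01-011(✓)  01-100(✓)  01-110(✓)  01-111(✓)  010-10(✓)  010-11(✓)  01001-(✓)  0101-0(✓)  01011-(✓)  011-00(✓)  011-01(✓)  011-10(✓)  011-11(✓)  0110-0(✓)  0110-1(✓)  01100-(✓)  01101-(✓)  0111-0(✓)  0111-1(✓)  01110-(✓)  01111-(✓)  1-0110(✓)  1-1000(✓)  1-1010(✓)  1-1100(✓)  1-1101(✓)  1-1110(✓)  10-010(✓)  10-100(✓)  10-101(✓)  10-110(✓)  100-01  100-10(✓)  1001-0(✓)  10010-(✓)  101-00(✓)  101-10(✓)  1010-0(✓)  10101-(✓)  1011-0(✓)  10110-(✓)  11-000  11-110(✓)  11011-(✓)  111-00(✓)  111-01(✓)  111-10(✓)  1110-0(✓)  11100-(✓)  1111-0(✓)  11110-(✓)
size-2^2 implicants → --0110(✓)  --1010(✓)  --1101  --1110(✓)  -0-010(✓)  -0-110(✓)  -00-10(✓)  -001-0  -01-10(✓)  -0101-  -1-110(✓)  -1011-  -11-00(✓)  -11-01(✓)  -11-10(✓)  -110-0(✓)  -1100-(✓)  -111-0(✓)  -1110-(✓)  0--010(✓)  0--011(✓)  0--110(✓)  0-0-10(✓)  0-001-(✓)  0-01-0  0-1-01(✓)  0-1-10(✓)  0-1-11(✓)  0-10-1(✓)  0-101-(✓)  0-11-1(✓)  0-111-(✓)  00--10(✓)  00-01-(✓)  000--0  001--1(✓)  001-1-(✓)  01--10(✓)  01--11(✓)  01-01-(✓)  01-1-0  01-11-(✓)  010-1-(✓)  011--0(✓)  011--1(✓)  011-0-(✓)  011-1-(✓)  0110--(✓)  0111--(✓)  1--110(✓)  1-1-00(✓)  1-1-10(✓)  1-10-0(✓)  1-11-0(✓)  1-110-  10--10(✓)  10-1-0  10-10-  101--0(✓)  111--0(✓)  111-0-(✓)
size-2^3 implicants → ---110  --1-10  -0--10  -11--0  -11-0-  0---10  0--01-  0-1--1  0-1-1-  01--1-  011---  1-1--0
Unchecked terms (primes): ---110, --1-10, --1101, -0--10, -001-0, -0101-, -1011-, -11--0, -11-0-, 0---10, 0--01-, 0-01-0, 0-1--1, 0-1-1-, 000--0, 01--1-, 01-1-0, 011---, 1-1--0, 1-110-, 10-1-0, 10-10-, 100-01, 11-000
Minterm coverage:
  m0 ⊆ 000--0 [E]
  m2 ⊆ -0--10,0---10,0--01-,000--0
  m3 ⊆ 0--01- [E]
  m6 ⊆ ---110,-0--10,-001-0,0---10,0-01-0,000--0
  m9 ⊆ 0-1--1 [E]
  m10 ⊆ --1-10,-0--10,-0101-,0---10,0--01-,0-1-1-
  m11 ⊆ -0101-,0--01-,0-1--1,0-1-1-
  m14 ⊆ ---110,--1-10,-0--10,0---10,0-1-1-
  m15 ⊆ 0-1--1,0-1-1-
  m18 ⊆ 0---10,0--01-,01--1-
  m19 ⊆ 0--01-,01--1-
  m20 ⊆ 0-01-0,01-1-0
  m22 ⊆ ---110,-1011-,0---10,0-01-0,01--1-,01-1-0
  m23 ⊆ -1011-,01--1-
  m24 ⊆ -11--0,-11-0-,011---
  m25 ⊆ -11-0-,0-1--1,011---
  m26 ⊆ --1-10,-11--0,0---10,0--01-,0-1-1-,01--1-,011---
  m27 ⊆ 0--01-,0-1--1,0-1-1-,01--1-,011---
  m28 ⊆ -11--0,-11-0-,01-1-0,011---
  m29 ⊆ --1101,-11-0-,0-1--1,011---
  m30 ⊆ ---110,--1-10,-11--0,0---10,0-1-1-,01--1-,01-1-0,011---
  m31 ⊆ 0-1--1,0-1-1-,01--1-,011---
  m33 ⊆ 100-01 [E]
  m34 ⊆ -0--10 [E]
  m36 ⊆ -001-0,10-1-0,10-10-
  m37 ⊆ 10-10-,100-01
  m38 ⊆ ---110,-0--10,-001-0,10-1-0
  m40 ⊆ 1-1--0 [E]
  m44 ⊆ 1-1--0,1-110-,10-1-0,10-10-
  m45 ⊆ --1101,1-110-,10-10-
  m46 ⊆ ---110,--1-10,-0--10,1-1--0,10-1-0
  m48 ⊆ 11-000 [E]
  m54 ⊆ ---110,-1011-
  m55 ⊆ -1011- [E]
  m56 ⊆ -11--0,-11-0-,1-1--0,11-000
  m57 ⊆ -11-0- [E]
  m58 ⊆ --1-10,-11--0,1-1--0
  m60 ⊆ -11--0,-11-0-,1-1--0,1-110-
  m61 ⊆ --1101,-11-0-,1-110-
  m62 ⊆ ---110,--1-10,-11--0,1-1--0
E = {-0--10, -1011-, -11-0-, 0--01-, 0-1--1, 000--0, 1-1--0, 100-01, 11-000}
Petrick residual → 01-1-0, 10-10-
Cover = b'ef' + bc'de + bce' + a'd'e + a'cf + a'b'c'f' + a'bdf' + acf' + ab'de' + ab'c'e'f + abd'e'f'  |cover|=11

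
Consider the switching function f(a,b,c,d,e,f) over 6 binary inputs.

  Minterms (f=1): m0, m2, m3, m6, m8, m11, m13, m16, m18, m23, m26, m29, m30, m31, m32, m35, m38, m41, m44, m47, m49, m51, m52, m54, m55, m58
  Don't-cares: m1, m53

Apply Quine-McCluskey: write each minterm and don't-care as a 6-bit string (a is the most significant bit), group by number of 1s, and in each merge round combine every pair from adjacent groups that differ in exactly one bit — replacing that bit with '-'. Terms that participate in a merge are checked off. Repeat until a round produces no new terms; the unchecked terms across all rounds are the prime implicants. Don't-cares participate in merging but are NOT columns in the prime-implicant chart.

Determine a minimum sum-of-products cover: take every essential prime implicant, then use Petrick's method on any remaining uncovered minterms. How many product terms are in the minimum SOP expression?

15

Round 0: 000000✓ 000001✓ 000010✓ 000011✓ 000110✓ 001000✓ 001011✓ 001101✓ 010000✓ 010010✓ 010111✓ 011010✓ 011101✓ 011110✓ 011111✓ 100000✓ 100011✓ 100110✓ 101001 101100 101111 110001✓ 110011✓ 110100✓ 110101✓ 110110✓ 110111✓ 111010✓
Round 1: -00000 -00011 -00110 -10111 -11010 0-0000✓ 0-0010✓ 0-1101 00-000 00-011 000-10 0000-0✓ 0000-1✓ 00000-✓ 00001-✓ 01-010 01-111 0100-0✓ 011-10 0111-1 01111- 1-0011 1-0110 110-01✓ 110-11✓ 1100-1✓ 1101-0✓ 1101-1✓ 11010-✓ 11011-✓
Round 2: 0-00-0 0000-- 110--1 1101--
PIs = {-00000, -00011, -00110, -10111, -11010, 0-00-0, 0-1101, 00-000, 00-011, 000-10, 0000--, 01-010, 01-111, 011-10, 0111-1, 01111-, 1-0011, 1-0110, 101001, 101100, 101111, 110--1, 1101--}
Coverage chart:
  m0: -00000,0-00-0,00-000,0000--
  m2: 0-00-0,000-10,0000--
  m3: -00011,00-011,0000--
  m6: -00110,000-10
  m8: 00-000 ←essential
  m11: 00-011 ←essential
  m13: 0-1101 ←essential
  m16: 0-00-0 ←essential
  m18: 0-00-0,01-010
  m23: -10111,01-111
  m26: -11010,01-010,011-10
  m29: 0-1101,0111-1
  m30: 011-10,01111-
  m31: 01-111,0111-1,01111-
  m32: -00000 ←essential
  m35: -00011,1-0011
  m38: -00110,1-0110
  m41: 101001 ←essential
  m44: 101100 ←essential
  m47: 101111 ←essential
  m49: 110--1 ←essential
  m51: 1-0011,110--1
  m52: 1101-- ←essential
  m54: 1-0110,1101--
  m55: -10111,110--1,1101--
  m58: -11010 ←essential
Essential: -00000, -11010, 0-00-0, 0-1101, 00-000, 00-011, 101001, 101100, 101111, 110--1, 1101--
Petrick residual → -00011, -00110, -10111, 01111-
Min cover (15 terms): b'c'd'e'f' + b'c'd'ef + b'c'def' + bc'def + bcd'ef' + a'c'd'f' + a'cde'f + a'b'd'e'f' + a'b'd'ef + a'bcde + ab'cd'e'f + ab'cde'f' + ab'cdef + abc'f + abc'd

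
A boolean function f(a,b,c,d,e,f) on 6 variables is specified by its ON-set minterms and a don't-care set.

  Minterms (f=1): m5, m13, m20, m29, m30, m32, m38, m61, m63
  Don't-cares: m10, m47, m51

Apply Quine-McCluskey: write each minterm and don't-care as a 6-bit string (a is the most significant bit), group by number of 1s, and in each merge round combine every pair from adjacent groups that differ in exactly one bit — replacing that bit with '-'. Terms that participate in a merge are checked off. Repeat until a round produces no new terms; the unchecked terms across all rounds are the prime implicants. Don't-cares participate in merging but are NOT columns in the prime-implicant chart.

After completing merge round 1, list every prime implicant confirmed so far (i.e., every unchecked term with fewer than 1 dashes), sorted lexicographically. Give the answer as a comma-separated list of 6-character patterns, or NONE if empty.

001010, 010100, 011110, 100000, 100110, 110011

Round 0: 000101✓ 001010 001101✓ 010100 011101✓ 011110 100000 100110 101111✓ 110011 111101✓ 111111✓
Round 1: -11101 0-1101 00-101 1-1111 1111-1
PIs = {-11101, 0-1101, 00-101, 001010, 010100, 011110, 1-1111, 100000, 100110, 110011, 1111-1}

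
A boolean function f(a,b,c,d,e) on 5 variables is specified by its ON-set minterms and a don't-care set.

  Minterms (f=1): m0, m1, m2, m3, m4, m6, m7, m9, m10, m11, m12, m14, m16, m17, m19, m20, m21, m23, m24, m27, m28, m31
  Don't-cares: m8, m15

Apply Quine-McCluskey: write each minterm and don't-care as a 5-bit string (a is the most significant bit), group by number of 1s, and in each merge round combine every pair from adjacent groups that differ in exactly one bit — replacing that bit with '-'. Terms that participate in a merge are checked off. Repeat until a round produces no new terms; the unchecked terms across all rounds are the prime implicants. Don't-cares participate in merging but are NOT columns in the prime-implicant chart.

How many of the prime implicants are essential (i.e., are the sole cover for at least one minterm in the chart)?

[col 0] 00000*, 00001*, 00010*, 00011*, 00100*, 00110*, 00111*, 01000*, 01001*, 01010*, 01011*, 01100*, 01110*, 01111*, 10000*, 10001*, 10011*, 10100*, 10101*, 10111*, 11000*, 11011*, 11100*, 11111*
[col 1] -0000*, -0001*, -0011*, -0100*, -0111*, -1000*, -1011*, -1100*, -1111*, 0-000*, 0-001*, 0-010*, 0-011*, 0-100*, 0-110*, 0-111*, 00-00*, 00-10*, 00-11*, 000-0*, 000-1*, 0000-*, 0001-*, 001-0*, 0011-*, 01-00*, 01-10*, 01-11*, 010-0*, 010-1*, 0100-*, 0101-*, 011-0*, 0111-*, 1-000*, 1-011*, 1-100*, 1-111*, 10-00*, 10-01*, 10-11*, 100-1*, 1000-*, 101-1*, 1010-*, 11-00*, 11-11*
[col 2] --000*, --011*, --100*, --111*, -0-00*, -0-11*, -00-1, -000-, -1-00*, -1-11*, 0--00*, 0--10*, 0--11*, 0-0-0*, 0-0-1*, 0-00-*, 0-01-*, 0-1-0*, 0-11-*, 00--0*, 00-1-*, 000--*, 01--0*, 01-1-*, 010--*, 1--00*, 1--11*, 10--1, 10-0-
[col 3] ---00, ---11, 0---0, 0--1-, 0-0--
Prime implicants: ---00, ---11, -00-1, -000-, 0---0, 0--1-, 0-0--, 10--1, 10-0-
PI chart (minterm → PIs covering it):
  0 | ---00,-000-,0---0,0-0--
  1 | -00-1,-000-,0-0--
  2 | 0---0,0--1-,0-0--
  3 | ---11,-00-1,0--1-,0-0--
  4 | ---00,0---0
  6 | 0---0,0--1-
  7 | ---11,0--1-
  9 | 0-0--  (sole → essential)
  10 | 0---0,0--1-,0-0--
  11 | ---11,0--1-,0-0--
  12 | ---00,0---0
  14 | 0---0,0--1-
  16 | ---00,-000-,10-0-
  17 | -00-1,-000-,10--1,10-0-
  19 | ---11,-00-1,10--1
  20 | ---00,10-0-
  21 | 10--1,10-0-
  23 | ---11,10--1
  24 | ---00  (sole → essential)
  27 | ---11  (sole → essential)
  28 | ---00  (sole → essential)
  31 | ---11  (sole → essential)
Essential prime implicants: ---00, ---11, 0-0--

3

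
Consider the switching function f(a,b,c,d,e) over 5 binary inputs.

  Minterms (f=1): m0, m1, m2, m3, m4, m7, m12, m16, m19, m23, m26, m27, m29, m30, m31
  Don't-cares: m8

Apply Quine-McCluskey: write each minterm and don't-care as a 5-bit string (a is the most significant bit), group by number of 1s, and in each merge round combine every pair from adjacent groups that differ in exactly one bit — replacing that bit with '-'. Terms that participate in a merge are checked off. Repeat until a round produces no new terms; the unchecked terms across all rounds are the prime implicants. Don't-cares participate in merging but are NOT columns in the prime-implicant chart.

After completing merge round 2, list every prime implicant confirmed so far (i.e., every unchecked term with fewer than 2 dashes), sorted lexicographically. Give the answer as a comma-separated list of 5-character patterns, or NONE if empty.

[col 0] 00000*, 00001*, 00010*, 00011*, 00100*, 00111*, 01000*, 01100*, 10000*, 10011*, 10111*, 11010*, 11011*, 11101*, 11110*, 11111*
[col 1] -0000, -0011*, -0111*, 0-000*, 0-100*, 00-00*, 00-11*, 000-0*, 000-1*, 0000-*, 0001-*, 01-00*, 1-011*, 1-111*, 10-11*, 11-10*, 11-11*, 1101-*, 111-1, 1111-*
[col 2] -0-11, 0--00, 000--, 1--11, 11-1-
Prime implicants: -0-11, -0000, 0--00, 000--, 1--11, 11-1-, 111-1

-0000, 111-1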